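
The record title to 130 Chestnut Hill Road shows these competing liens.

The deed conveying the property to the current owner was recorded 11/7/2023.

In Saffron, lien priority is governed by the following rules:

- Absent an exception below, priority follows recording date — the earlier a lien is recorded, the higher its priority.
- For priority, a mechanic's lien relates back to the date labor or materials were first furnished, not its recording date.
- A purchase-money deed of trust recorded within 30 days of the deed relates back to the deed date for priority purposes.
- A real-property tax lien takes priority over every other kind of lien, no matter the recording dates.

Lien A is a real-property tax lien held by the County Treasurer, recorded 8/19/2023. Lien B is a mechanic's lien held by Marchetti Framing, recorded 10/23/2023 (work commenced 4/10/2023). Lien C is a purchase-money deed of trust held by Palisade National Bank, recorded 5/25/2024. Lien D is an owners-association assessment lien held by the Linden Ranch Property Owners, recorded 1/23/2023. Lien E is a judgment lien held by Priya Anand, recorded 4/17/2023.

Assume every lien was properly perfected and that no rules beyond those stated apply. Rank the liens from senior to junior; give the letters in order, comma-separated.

A, D, B, E, C

Effective dates after the stated exceptions: B is treated as recorded 4/10/2023, the work-commencement date; C was recorded 200 days after the deed — beyond 30 days — so no relation-back applies.
A, as a real-property tax lien, has superpriority and ranks first.
Among the remaining liens, by effective date: D (1/23/2023), B (4/10/2023), E (4/17/2023), C (5/25/2024).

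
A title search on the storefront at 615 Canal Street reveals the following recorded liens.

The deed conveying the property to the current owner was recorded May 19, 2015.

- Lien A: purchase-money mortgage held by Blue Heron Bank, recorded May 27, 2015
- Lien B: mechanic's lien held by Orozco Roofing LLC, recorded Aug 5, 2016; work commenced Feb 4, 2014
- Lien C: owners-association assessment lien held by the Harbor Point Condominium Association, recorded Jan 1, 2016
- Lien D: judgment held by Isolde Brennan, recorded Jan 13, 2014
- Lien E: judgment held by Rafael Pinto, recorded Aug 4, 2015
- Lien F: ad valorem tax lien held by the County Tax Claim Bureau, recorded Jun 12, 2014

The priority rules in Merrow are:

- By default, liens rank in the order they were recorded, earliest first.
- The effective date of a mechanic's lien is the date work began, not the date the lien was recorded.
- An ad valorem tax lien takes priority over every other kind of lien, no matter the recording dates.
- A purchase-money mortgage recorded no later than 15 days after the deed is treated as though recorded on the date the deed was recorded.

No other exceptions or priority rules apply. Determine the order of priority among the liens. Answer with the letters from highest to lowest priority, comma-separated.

Effective dates after the stated exceptions: A relates back to the deed date May 19, 2015; B is treated as recorded Feb 4, 2014, the work-commencement date.
F is an ad valorem tax lien and takes priority over every other lien.
The other liens, earliest effective date first: D (Jan 13, 2014), B (Feb 4, 2014), A (May 19, 2015), E (Aug 4, 2015), C (Jan 1, 2016).

F, D, B, A, E, C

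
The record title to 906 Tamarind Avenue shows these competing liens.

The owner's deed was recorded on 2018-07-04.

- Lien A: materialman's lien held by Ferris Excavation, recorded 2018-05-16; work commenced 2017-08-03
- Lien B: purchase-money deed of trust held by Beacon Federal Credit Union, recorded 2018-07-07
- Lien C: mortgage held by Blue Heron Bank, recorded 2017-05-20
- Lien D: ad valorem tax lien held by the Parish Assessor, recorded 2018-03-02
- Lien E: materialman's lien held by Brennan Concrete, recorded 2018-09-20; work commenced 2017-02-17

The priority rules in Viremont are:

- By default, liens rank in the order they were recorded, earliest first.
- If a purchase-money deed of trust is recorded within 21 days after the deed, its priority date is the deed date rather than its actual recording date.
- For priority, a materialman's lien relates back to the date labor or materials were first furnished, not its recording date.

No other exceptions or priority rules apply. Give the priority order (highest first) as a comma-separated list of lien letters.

E, C, A, D, B

Effective dates: A's effective date is 2017-08-03, when work began; B was recorded within the 21-day window, so its effective date is the deed date 2018-07-04; E is treated as recorded 2017-02-17, the work-commencement date.
By effective date: E (2017-02-17), C (2017-05-20), A (2017-08-03), D (2018-03-02), B (2018-07-04).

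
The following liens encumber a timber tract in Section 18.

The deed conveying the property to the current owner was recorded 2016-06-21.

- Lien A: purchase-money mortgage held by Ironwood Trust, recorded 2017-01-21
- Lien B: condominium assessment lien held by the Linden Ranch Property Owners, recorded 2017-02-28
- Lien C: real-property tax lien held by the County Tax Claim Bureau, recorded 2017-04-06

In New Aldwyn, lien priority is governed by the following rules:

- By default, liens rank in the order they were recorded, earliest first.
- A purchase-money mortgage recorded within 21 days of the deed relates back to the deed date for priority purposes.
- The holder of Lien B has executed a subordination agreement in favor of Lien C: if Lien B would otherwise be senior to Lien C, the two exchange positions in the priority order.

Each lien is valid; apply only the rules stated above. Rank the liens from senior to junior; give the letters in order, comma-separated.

Adjusting effective dates: A missed the 21-day window (214 days after the deed), so its recording date stands.
Ordering by effective date: A (2017-01-21), B (2017-02-28), C (2017-04-06).
Because B would otherwise rank above C, the subordination swaps them.

A, C, B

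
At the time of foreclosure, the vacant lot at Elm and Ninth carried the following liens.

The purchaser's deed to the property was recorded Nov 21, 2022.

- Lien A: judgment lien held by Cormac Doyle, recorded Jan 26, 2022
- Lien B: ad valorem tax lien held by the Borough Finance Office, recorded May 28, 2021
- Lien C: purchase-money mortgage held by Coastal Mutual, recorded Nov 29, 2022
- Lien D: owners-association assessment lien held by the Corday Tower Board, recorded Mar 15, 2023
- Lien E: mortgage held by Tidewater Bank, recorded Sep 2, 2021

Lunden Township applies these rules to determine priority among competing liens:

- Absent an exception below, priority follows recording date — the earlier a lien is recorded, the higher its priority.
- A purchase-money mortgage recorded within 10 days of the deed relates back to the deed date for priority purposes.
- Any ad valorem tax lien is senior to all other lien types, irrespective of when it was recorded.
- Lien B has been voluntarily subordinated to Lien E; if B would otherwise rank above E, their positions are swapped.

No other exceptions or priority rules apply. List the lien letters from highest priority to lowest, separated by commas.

E, B, A, C, D

Effective dates: C relates back to the deed date Nov 21, 2022.
B is an ad valorem tax lien and takes priority over every other lien.
The other liens, earliest effective date first: E (Sep 2, 2021), A (Jan 26, 2022), C (Nov 21, 2022), D (Mar 15, 2023).
Because B would otherwise rank above E, the subordination swaps them.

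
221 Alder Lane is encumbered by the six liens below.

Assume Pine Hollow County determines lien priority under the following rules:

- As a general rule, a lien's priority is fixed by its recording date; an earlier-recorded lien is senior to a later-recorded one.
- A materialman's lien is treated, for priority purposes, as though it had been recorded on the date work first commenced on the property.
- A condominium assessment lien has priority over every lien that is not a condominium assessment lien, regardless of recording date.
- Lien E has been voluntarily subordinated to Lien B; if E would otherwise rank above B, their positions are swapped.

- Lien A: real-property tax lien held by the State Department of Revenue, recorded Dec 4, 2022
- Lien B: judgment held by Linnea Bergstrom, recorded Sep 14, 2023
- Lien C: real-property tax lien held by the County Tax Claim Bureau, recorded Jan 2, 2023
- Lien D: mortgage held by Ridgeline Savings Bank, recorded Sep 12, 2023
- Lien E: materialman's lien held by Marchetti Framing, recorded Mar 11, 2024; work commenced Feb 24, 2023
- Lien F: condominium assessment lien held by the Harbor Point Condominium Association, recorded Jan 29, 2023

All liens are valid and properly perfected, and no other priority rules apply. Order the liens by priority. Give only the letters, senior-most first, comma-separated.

Adjusting effective dates: E's effective date is Feb 24, 2023, when work began.
F, as a condominium assessment lien, has superpriority and ranks first.
The other liens, earliest effective date first: A (Dec 4, 2022), C (Jan 2, 2023), E (Feb 24, 2023), D (Sep 12, 2023), B (Sep 14, 2023).
E would otherwise be senior to B, so under the subordination agreement E and B exchange positions.

F, A, C, B, D, E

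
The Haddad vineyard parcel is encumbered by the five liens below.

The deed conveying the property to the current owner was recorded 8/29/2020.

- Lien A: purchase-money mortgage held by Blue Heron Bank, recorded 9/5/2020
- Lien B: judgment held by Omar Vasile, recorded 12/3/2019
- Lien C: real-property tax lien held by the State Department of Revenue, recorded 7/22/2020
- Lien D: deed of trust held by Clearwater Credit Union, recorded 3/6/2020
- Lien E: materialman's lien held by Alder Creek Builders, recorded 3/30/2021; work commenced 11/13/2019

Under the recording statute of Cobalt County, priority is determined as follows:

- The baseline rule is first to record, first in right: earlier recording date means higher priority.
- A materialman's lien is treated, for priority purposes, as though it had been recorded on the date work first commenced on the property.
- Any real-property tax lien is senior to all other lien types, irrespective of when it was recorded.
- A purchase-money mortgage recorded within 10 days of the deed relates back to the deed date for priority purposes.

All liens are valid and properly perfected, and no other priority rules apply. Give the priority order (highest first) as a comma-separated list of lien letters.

C, E, B, D, A

Effective dates after the stated exceptions: A was recorded within the 10-day window, so its effective date is the deed date 8/29/2020; E is treated as recorded 11/13/2019, the work-commencement date.
C is a real-property tax lien and takes priority over every other lien.
Ordering the rest by effective date: E (11/13/2019), B (12/3/2019), D (3/6/2020), A (8/29/2020).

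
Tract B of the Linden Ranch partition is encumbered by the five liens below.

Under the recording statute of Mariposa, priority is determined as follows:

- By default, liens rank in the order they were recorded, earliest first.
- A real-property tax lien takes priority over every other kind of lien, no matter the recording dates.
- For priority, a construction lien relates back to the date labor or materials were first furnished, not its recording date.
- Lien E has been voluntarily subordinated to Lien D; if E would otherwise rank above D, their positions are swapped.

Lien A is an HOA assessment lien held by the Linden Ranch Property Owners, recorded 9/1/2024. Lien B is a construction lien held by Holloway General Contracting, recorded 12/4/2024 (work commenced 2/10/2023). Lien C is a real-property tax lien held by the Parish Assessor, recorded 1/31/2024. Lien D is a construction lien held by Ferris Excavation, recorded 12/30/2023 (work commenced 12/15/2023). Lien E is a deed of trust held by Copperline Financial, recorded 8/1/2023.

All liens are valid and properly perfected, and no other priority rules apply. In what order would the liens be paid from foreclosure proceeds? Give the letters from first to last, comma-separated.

C, B, D, E, A

Effective dates: B's effective date is 2/10/2023, when work began; D's effective date is 12/15/2023, when work began.
C is a real-property tax lien and takes priority over every other lien.
Ordering the rest by effective date: B (2/10/2023), E (8/1/2023), D (12/15/2023), A (9/1/2024).
Because E would otherwise rank above D, the subordination swaps them.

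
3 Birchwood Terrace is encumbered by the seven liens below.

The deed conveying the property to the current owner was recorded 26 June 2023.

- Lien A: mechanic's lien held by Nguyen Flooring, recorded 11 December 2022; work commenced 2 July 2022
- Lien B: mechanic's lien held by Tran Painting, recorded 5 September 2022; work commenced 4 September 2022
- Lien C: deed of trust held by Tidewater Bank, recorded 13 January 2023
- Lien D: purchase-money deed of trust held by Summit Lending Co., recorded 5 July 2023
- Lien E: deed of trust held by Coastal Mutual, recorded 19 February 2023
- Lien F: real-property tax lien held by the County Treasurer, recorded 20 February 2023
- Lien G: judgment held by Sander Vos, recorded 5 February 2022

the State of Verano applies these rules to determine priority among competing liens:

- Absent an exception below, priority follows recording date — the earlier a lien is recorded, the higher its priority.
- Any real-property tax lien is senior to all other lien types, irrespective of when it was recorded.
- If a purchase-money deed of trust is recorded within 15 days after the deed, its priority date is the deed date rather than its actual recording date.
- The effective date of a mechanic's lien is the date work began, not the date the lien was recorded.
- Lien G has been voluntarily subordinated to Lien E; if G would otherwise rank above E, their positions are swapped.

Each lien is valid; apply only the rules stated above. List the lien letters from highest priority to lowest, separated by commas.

F, E, A, B, C, G, D

Adjusting effective dates: A relates back to 2 July 2022 (work commenced); B is treated as recorded 4 September 2022, the work-commencement date; D relates back to the deed date 26 June 2023.
As a real-property tax lien, F is senior to every other lien.
Among the remaining liens, by effective date: G (5 February 2022), A (2 July 2022), B (4 September 2022), C (13 January 2023), E (19 February 2023), D (26 June 2023).
The subordination applies — G was senior to E — so G and E swap.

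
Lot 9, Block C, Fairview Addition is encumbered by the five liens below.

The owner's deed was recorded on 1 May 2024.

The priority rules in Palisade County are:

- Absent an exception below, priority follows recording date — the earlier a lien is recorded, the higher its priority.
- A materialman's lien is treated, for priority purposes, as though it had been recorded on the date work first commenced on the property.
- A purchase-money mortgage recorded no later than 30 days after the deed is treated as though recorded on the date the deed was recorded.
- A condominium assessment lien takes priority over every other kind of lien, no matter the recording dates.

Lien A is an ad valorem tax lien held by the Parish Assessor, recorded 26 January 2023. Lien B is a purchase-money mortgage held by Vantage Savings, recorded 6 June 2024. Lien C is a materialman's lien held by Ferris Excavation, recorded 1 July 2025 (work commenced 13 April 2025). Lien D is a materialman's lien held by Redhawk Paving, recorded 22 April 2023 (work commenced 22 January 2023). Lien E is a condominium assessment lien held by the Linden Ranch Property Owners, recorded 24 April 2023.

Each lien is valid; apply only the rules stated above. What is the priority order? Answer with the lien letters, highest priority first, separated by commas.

E, D, A, B, C

First, effective dates: B was recorded 36 days after the deed, outside the 30-day window, so it keeps its recording date; C's effective date is 13 April 2025, when work began; D is treated as recorded 22 January 2023, the work-commencement date.
E, as a condominium assessment lien, has superpriority and ranks first.
The other liens, earliest effective date first: D (22 January 2023), A (26 January 2023), B (6 June 2024), C (13 April 2025).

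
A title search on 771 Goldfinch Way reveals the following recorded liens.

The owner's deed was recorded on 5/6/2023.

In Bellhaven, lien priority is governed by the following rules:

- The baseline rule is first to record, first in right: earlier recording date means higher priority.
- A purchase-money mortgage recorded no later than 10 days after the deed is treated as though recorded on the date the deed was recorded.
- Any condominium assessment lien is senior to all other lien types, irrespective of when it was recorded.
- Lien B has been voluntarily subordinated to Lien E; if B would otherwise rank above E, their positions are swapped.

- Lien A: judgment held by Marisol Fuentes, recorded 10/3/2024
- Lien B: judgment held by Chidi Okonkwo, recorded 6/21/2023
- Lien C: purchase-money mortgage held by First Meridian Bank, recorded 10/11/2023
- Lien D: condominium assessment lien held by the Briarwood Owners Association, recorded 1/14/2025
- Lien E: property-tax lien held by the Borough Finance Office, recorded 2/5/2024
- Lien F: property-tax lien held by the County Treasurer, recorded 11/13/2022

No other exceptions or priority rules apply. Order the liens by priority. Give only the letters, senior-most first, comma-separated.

Effective dates: C missed the 10-day window (158 days after the deed), so its recording date stands.
As a condominium assessment lien, D is senior to every other lien.
The other liens, earliest effective date first: F (11/13/2022), B (6/21/2023), C (10/11/2023), E (2/5/2024), A (10/3/2024).
B is senior to E before the subordination, so the two trade places.

D, F, E, C, B, A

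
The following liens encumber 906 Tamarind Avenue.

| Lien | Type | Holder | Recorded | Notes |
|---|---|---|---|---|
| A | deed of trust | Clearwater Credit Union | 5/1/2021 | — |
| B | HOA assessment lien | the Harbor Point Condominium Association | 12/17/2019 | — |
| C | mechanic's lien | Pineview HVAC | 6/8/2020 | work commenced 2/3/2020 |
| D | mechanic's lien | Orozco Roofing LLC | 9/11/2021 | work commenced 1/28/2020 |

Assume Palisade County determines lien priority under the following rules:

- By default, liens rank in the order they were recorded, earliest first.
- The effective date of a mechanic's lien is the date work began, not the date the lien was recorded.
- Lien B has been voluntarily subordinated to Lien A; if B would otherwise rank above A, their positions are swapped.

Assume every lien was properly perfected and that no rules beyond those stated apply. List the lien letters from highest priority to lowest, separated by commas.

A, D, C, B

First, effective dates: C relates back to 2/3/2020 (work commenced); D is treated as recorded 1/28/2020, the work-commencement date.
Ordering by effective date: B (12/17/2019), D (1/28/2020), C (2/3/2020), A (5/1/2021).
Because B would otherwise rank above A, the subordination swaps them.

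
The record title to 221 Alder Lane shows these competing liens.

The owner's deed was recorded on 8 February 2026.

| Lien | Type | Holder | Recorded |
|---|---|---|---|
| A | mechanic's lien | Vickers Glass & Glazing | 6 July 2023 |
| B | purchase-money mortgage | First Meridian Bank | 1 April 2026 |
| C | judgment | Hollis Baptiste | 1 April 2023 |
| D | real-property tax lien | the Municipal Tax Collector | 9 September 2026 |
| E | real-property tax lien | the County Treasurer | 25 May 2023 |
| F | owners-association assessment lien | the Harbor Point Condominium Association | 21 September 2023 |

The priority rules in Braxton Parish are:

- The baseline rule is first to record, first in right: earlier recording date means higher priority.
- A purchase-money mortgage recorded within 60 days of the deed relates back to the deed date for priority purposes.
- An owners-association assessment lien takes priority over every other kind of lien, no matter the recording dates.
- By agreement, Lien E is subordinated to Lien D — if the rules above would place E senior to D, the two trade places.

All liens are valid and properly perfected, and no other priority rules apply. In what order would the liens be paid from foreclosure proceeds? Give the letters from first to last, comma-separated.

Effective dates: B relates back to the deed date 8 February 2026.
F is an owners-association assessment lien and takes priority over every other lien.
The other liens, earliest effective date first: C (1 April 2023), E (25 May 2023), A (6 July 2023), B (8 February 2026), D (9 September 2026).
E would otherwise be senior to D, so under the subordination agreement E and D exchange positions.

F, C, D, A, B, E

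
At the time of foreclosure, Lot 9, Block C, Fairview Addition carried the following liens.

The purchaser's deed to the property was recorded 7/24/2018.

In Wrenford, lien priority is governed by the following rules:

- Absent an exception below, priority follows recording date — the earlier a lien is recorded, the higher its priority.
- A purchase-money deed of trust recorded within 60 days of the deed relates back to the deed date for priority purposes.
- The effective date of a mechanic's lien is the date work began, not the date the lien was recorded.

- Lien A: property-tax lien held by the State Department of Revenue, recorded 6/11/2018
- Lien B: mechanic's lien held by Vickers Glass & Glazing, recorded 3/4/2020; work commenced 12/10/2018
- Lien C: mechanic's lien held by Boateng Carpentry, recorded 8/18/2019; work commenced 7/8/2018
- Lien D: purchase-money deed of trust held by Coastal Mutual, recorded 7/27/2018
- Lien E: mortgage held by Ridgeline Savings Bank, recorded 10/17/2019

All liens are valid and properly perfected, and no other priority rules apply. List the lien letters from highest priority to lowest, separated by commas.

Adjusting effective dates: B relates back to 12/10/2018 (work commenced); C's effective date is 7/8/2018, when work began; D's effective date is the deed date, 7/24/2018.
By effective date: A (6/11/2018), C (7/8/2018), D (7/24/2018), B (12/10/2018), E (10/17/2019).

A, C, D, B, E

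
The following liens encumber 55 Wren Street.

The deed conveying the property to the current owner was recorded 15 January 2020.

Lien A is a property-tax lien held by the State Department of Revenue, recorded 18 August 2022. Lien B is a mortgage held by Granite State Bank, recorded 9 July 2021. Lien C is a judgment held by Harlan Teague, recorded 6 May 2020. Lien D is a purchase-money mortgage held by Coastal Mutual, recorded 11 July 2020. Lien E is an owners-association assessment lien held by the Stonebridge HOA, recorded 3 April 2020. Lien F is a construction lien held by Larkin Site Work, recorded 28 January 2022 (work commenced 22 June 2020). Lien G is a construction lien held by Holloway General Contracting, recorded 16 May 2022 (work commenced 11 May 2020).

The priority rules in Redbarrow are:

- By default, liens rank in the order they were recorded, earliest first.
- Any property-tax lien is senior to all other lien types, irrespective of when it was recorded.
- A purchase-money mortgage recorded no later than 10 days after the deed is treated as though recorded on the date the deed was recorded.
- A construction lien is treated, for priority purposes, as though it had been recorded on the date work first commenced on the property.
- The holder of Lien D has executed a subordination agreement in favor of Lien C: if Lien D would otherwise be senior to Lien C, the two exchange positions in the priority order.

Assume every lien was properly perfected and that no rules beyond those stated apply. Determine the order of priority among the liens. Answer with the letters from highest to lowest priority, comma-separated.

A, E, C, G, F, D, B

First, effective dates: D missed the 10-day window (178 days after the deed), so its recording date stands; F is treated as recorded 22 June 2020, the work-commencement date; G relates back to 11 May 2020 (work commenced).
A is a property-tax lien and takes priority over every other lien.
Remaining liens by effective date: E (3 April 2020), C (6 May 2020), G (11 May 2020), F (22 June 2020), D (11 July 2020), B (9 July 2021).
Since D is not senior to C, the subordination leaves the order unchanged.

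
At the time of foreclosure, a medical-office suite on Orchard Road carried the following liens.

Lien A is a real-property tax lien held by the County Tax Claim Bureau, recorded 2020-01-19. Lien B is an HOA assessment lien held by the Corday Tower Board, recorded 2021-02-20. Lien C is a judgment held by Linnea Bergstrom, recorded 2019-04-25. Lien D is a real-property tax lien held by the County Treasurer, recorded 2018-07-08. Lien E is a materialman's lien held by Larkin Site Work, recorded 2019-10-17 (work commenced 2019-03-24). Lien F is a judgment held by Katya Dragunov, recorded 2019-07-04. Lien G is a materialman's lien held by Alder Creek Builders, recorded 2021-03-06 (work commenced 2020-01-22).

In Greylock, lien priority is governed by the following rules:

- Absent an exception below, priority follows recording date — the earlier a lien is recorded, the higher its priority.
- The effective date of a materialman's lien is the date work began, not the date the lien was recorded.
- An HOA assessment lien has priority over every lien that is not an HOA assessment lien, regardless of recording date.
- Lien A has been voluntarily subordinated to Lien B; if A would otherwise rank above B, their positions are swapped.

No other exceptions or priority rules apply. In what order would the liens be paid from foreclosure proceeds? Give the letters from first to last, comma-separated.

B, D, E, C, F, A, G

Effective dates after the stated exceptions: E's effective date is 2019-03-24, when work began; G relates back to 2020-01-22 (work commenced).
B is an HOA assessment lien and takes priority over every other lien.
Remaining liens by effective date: D (2018-07-08), E (2019-03-24), C (2019-04-25), F (2019-07-04), A (2020-01-19), G (2020-01-22).
Since A is not senior to B, the subordination leaves the order unchanged.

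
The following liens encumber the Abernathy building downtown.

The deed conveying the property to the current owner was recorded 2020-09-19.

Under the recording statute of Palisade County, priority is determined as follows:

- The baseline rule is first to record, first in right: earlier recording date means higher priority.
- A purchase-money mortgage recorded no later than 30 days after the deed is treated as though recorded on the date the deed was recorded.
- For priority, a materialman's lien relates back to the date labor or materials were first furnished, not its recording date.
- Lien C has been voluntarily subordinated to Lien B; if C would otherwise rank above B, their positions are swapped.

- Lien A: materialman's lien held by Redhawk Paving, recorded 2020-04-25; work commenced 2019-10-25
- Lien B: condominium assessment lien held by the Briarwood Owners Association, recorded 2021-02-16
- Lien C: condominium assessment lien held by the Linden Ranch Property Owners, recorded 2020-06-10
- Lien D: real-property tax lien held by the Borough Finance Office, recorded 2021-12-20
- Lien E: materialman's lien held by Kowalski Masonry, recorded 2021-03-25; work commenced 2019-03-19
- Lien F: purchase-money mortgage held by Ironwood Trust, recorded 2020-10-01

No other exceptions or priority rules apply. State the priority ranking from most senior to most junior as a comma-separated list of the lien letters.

E, A, B, F, C, D

First, effective dates: A relates back to 2019-10-25 (work commenced); E is treated as recorded 2019-03-19, the work-commencement date; F relates back to the deed date 2020-09-19.
Sorted by effective date: E (2019-03-19), A (2019-10-25), C (2020-06-10), F (2020-09-19), B (2021-02-16), D (2021-12-20).
Because C would otherwise rank above B, the subordination swaps them.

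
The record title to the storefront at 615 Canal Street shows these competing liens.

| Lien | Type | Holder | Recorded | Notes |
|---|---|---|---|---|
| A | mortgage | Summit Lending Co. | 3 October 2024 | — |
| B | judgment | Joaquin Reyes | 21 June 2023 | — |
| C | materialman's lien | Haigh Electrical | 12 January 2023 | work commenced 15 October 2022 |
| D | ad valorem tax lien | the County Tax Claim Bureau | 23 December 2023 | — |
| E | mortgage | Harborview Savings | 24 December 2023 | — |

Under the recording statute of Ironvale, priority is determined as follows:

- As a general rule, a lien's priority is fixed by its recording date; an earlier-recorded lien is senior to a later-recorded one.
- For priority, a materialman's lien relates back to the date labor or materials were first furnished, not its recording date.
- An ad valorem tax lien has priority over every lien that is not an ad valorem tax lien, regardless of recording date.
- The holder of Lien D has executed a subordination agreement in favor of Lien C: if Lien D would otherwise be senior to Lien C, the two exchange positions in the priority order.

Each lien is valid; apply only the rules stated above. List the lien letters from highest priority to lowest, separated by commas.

C, D, B, E, A

Effective dates after the stated exceptions: C is treated as recorded 15 October 2022, the work-commencement date.
D is an ad valorem tax lien and takes priority over every other lien.
Ordering the rest by effective date: C (15 October 2022), B (21 June 2023), E (24 December 2023), A (3 October 2024).
The subordination applies — D was senior to C — so D and C swap.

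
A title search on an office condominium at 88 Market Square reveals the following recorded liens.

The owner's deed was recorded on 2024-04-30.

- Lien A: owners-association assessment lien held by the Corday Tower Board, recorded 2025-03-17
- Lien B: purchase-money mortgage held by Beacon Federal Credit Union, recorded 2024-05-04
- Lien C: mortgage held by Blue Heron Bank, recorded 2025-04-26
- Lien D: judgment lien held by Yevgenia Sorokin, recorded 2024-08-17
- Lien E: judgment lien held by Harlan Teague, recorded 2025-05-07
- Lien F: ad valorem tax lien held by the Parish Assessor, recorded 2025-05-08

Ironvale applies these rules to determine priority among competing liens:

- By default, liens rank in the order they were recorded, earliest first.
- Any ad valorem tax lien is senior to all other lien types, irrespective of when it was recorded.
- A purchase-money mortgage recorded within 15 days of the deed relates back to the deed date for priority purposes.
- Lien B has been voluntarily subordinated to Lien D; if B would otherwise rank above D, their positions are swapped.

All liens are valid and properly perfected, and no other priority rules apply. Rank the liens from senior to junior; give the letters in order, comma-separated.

First, effective dates: B relates back to the deed date 2024-04-30.
F, as an ad valorem tax lien, has superpriority and ranks first.
Remaining liens by effective date: B (2024-04-30), D (2024-08-17), A (2025-03-17), C (2025-04-26), E (2025-05-07).
Because B would otherwise rank above D, the subordination swaps them.

F, D, B, A, C, E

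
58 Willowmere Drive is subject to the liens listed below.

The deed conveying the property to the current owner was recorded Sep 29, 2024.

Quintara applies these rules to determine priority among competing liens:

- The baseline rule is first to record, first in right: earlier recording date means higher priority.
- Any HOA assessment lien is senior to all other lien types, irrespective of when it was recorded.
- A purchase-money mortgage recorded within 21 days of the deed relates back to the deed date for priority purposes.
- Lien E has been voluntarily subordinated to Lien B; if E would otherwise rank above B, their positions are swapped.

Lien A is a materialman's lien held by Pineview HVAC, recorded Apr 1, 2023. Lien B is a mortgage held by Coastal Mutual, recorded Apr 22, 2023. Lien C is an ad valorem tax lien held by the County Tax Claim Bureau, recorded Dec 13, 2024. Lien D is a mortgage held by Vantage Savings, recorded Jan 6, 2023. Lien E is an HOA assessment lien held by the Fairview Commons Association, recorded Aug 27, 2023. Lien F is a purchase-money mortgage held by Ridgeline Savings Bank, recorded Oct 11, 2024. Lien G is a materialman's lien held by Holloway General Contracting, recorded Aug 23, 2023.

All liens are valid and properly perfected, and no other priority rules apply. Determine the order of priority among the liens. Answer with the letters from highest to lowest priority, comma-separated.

Effective dates after the stated exceptions: F's effective date is the deed date, Sep 29, 2024.
As an HOA assessment lien, E is senior to every other lien.
Among the remaining liens, by effective date: D (Jan 6, 2023), A (Apr 1, 2023), B (Apr 22, 2023), G (Aug 23, 2023), F (Sep 29, 2024), C (Dec 13, 2024).
E is senior to B before the subordination, so the two trade places.

B, D, A, E, G, F, C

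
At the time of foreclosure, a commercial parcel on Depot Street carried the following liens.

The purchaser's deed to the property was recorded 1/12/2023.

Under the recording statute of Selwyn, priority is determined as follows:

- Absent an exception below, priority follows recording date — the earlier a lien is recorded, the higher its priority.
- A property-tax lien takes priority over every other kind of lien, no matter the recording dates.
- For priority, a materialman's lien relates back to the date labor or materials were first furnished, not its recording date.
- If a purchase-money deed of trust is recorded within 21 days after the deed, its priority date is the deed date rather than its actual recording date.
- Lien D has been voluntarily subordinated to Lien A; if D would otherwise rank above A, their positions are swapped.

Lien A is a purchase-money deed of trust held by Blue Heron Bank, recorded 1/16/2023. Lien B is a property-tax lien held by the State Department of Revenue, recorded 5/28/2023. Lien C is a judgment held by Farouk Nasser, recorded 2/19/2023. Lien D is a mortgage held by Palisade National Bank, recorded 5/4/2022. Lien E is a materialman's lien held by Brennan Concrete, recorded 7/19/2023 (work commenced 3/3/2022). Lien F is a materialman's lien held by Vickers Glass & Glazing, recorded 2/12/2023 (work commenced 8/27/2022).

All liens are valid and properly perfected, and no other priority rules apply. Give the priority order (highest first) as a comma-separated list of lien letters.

First, effective dates: A's effective date is the deed date, 1/12/2023; E is treated as recorded 3/3/2022, the work-commencement date; F's effective date is 8/27/2022, when work began.
As a property-tax lien, B is senior to every other lien.
Remaining liens by effective date: E (3/3/2022), D (5/4/2022), F (8/27/2022), A (1/12/2023), C (2/19/2023).
Because D would otherwise rank above A, the subordination swaps them.

B, E, A, F, D, C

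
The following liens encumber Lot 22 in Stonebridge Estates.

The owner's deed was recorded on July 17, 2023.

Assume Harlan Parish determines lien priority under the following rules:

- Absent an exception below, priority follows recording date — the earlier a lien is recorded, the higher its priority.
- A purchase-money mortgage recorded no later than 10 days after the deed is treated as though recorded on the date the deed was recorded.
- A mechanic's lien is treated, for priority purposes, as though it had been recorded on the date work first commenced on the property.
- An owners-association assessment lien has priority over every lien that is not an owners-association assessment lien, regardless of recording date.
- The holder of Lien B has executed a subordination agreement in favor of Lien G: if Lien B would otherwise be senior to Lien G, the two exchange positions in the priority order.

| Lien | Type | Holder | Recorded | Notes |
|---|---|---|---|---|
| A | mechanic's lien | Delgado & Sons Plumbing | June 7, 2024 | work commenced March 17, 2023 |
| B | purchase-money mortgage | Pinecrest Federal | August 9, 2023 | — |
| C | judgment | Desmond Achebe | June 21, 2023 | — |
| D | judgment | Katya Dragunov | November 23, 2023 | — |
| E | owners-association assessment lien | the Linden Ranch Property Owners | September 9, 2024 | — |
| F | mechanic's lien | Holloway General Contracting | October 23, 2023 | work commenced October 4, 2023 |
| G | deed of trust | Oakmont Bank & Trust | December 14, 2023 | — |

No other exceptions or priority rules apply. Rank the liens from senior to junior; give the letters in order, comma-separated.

Adjusting effective dates: A is treated as recorded March 17, 2023, the work-commencement date; B was recorded 23 days after the deed — beyond 10 days — so no relation-back applies; F relates back to October 4, 2023 (work commenced).
E is an owners-association assessment lien and takes priority over every other lien.
Remaining liens by effective date: A (March 17, 2023), C (June 21, 2023), B (August 9, 2023), F (October 4, 2023), D (November 23, 2023), G (December 14, 2023).
B would otherwise be senior to G, so under the subordination agreement B and G exchange positions.

E, A, C, G, F, D, B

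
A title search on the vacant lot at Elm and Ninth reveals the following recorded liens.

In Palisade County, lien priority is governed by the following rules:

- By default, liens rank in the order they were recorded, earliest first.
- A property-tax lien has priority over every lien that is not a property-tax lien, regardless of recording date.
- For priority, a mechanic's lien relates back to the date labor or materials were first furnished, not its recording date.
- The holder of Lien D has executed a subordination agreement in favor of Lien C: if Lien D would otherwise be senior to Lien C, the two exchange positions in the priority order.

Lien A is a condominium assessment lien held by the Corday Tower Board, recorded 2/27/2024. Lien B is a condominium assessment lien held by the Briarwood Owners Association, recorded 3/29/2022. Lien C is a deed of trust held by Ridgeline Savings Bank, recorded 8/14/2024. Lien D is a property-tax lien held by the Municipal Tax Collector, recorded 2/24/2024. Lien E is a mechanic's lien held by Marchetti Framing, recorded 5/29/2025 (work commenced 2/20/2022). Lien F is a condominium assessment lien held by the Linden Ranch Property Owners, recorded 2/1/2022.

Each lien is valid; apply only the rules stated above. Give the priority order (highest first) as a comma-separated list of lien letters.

Adjusting effective dates: E is treated as recorded 2/20/2022, the work-commencement date.
D is a property-tax lien, so it outranks all other liens regardless of date.
Ordering the rest by effective date: F (2/1/2022), E (2/20/2022), B (3/29/2022), A (2/27/2024), C (8/14/2024).
D would otherwise be senior to C, so under the subordination agreement D and C exchange positions.

C, F, E, B, A, D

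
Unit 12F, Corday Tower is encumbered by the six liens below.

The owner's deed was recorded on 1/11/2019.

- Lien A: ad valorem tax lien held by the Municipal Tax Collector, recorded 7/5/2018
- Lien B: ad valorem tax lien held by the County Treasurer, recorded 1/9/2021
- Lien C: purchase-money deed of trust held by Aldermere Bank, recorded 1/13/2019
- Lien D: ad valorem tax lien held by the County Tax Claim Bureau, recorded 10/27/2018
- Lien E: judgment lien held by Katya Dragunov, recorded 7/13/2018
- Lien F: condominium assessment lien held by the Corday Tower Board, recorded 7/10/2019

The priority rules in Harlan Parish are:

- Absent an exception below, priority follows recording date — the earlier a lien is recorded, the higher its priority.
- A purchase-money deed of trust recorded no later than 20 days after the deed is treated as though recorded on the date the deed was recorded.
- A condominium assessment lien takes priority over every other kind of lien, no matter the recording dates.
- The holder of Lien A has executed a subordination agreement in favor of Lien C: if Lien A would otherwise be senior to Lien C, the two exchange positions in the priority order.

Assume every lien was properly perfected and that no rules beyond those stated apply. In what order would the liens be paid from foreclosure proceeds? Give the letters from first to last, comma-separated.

First, effective dates: C's effective date is the deed date, 1/11/2019.
As a condominium assessment lien, F is senior to every other lien.
Among the remaining liens, by effective date: A (7/5/2018), E (7/13/2018), D (10/27/2018), C (1/11/2019), B (1/9/2021).
The subordination applies — A was senior to C — so A and C swap.

F, C, E, D, A, B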